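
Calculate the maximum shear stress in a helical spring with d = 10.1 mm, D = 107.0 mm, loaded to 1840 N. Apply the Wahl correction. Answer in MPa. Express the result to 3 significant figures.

Spring index C = D/d = 107.0/10.1 = 10.5941
K_W = (4C−1)/(4C−4) + 0.615/C = 41.376/38.376 + 0.0581 = 1.1362
τ₀ = 8FD/(πd³) = 8·1840·107.0/(π·10.1³) = 1.57504e+06/3236.8 = 486.61 MPa
τ_max = K·τ₀ = 1.1362 × 486.61 = 552.89 MPa

553 MPa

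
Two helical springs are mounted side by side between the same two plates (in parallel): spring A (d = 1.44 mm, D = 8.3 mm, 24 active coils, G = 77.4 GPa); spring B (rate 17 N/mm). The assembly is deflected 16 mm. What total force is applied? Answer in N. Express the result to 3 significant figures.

321 N

k_A = Gd⁴/(8D³N_a) = (77.4×10³)(1.44⁴)/(8·8.3³·24) = 3.0315 N/mm
Parallel: k_eq = 3.0315 + 17 = 20.031 N/mm
F = k_eq·δ = 20.031·16 = 320.5 N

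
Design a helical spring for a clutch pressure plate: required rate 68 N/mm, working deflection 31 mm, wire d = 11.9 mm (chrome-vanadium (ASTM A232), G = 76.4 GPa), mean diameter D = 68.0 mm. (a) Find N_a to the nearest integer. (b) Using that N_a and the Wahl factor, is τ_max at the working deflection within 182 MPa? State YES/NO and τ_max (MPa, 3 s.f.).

N_a = Gd⁴/(8D³k) = (76.4×10³)(11.9⁴)/(8·68.0³·68) = 8.957 → N_a = 9
Actual rate k = Gd⁴/(8D³·9) = 67.674 N/mm
Working load F = kδ = 67.674·31 = 2097.9 N
C = 68.0/11.9 = 5.7143; K_W = (4C−1)/(4C−4)+0.615/C = 1.2667
τ_max = K_W·8FD/(πd³) = 1.2667·215.57 = 273.07 MPa
τ_max > 182 MPa → exceeds allowable

(a) 9 coils; (b) NO, τ_max = 273 MPa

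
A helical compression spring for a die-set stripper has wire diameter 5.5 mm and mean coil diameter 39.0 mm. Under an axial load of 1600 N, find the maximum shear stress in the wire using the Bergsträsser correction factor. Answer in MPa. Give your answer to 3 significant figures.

1140 MPa

Spring index C = D/d = 39.0/5.5 = 7.0909
K_B = (4C+2)/(4C−3) = 30.364/25.364 = 1.1971
τ₀ = 8FD/(πd³) = 8·1600·39.0/(π·5.5³) = 499200/522.68 = 955.07 MPa
τ_max = K·τ₀ = 1.1971 × 955.07 = 1143.3 MPa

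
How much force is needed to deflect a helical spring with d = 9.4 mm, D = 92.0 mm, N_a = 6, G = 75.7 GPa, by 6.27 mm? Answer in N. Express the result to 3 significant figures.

k = Gd⁴/(8D³N_a) = (75.7×10³)(9.4⁴)/(8·92.0³·6) = 15.813 N/mm
F = k·δ = 15.813 × 6.27 = 99.145 N

99.1 N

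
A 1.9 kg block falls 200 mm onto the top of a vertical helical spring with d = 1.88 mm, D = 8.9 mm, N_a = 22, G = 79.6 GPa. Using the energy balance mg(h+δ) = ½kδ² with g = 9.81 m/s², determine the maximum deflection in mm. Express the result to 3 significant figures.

k = Gd⁴/(8D³N_a) = (79.6×10³)(1.88⁴)/(8·8.9³·22) = 8.0142 N/mm
W = mg = 1.9 × 9.81 = 18.639 N
½kδ² − Wδ − Wh = 0 → δ = (W + √(W² + 2kWh))/k
δ = (18.639 + √(347.41 + 59750.9))/8.0142 = (18.639 + 245.15)/8.0142 = 32.915 mm

32.9 mm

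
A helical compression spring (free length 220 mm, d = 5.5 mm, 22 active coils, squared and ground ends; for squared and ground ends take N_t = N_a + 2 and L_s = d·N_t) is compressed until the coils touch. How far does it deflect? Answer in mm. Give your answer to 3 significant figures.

N_t = 24; L_s = 5.5·24 = 132 mm
δ_solid = L₀ − L_s = 220 − 132 = 88 mm

88.0 mm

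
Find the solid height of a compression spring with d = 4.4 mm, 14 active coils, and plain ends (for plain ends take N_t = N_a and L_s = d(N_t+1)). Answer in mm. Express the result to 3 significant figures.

66.0 mm

plain ends: N_t = N_a = 14
L_s = d·(N_t+1) = 4.4 × 15 = 66 mm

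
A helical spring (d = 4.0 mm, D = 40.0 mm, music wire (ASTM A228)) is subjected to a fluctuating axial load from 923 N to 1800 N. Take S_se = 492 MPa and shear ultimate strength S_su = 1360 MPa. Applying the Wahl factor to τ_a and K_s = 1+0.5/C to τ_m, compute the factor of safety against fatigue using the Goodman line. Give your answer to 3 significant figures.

C = D/d = 40.0/4.0 = 10.0000; K_W = (4C−1)/(4C−4)+0.615/C = 1.1448; K_s = 1+0.5/C = 1.0500
F_a = (F_max−F_min)/2 = 438.5 N; F_m = (F_max+F_min)/2 = 1361.5 N
τ_a = K_W·8F_aD/(πd³) = 1.1448 × 697.89 = 798.97 MPa
τ_m = K_s·8F_mD/(πd³) = 1.0500 × 2166.9 = 2275.2 MPa
Goodman: 1/n_f = τ_a/S_se + τ_m/S_su = 798.97/492 + 2275.2/1360 = 1.62393 + 1.67297 = 3.2969
n_f = 1/3.2969 = 0.3033

0.303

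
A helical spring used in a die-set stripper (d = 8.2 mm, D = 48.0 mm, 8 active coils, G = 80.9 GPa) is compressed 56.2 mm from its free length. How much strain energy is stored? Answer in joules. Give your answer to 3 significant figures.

k = Gd⁴/(8D³N_a) = (80.9×10³)(8.2⁴)/(8·48.0³·8) = 51.677 N/mm
U = ½kδ² = 0.5 × 51.677 × 56.2² = 81610 N·mm = 81.61 J

81.6 J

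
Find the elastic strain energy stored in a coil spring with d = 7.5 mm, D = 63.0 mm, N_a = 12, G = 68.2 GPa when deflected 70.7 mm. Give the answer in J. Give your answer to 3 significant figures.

k = Gd⁴/(8D³N_a) = (68.2×10³)(7.5⁴)/(8·63.0³·12) = 8.9895 N/mm
U = ½kδ² = 0.5 × 8.9895 × 70.7² = 22467 N·mm = 22.467 J

22.5 J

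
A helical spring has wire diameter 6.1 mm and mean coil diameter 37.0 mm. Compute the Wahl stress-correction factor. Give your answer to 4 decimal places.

1.2495

C = D/d = 37.0/6.1 = 6.0656
K_W = (4C−1)/(4C−4) + 0.615/C = 23.262/20.262 + 0.1014 = 1.2495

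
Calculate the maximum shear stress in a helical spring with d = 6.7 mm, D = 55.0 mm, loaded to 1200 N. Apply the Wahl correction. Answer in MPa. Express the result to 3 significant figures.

Spring index C = D/d = 55.0/6.7 = 8.2090
K_W = (4C−1)/(4C−4) + 0.615/C = 31.836/28.836 + 0.0749 = 1.1790
τ₀ = 8FD/(πd³) = 8·1200·55.0/(π·6.7³) = 528000/944.87 = 558.8 MPa
τ_max = K·τ₀ = 1.1790 × 558.8 = 658.81 MPa

659 MPa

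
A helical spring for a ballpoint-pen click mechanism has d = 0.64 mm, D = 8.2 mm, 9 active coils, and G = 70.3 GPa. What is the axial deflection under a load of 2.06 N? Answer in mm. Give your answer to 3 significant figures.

k = Gd⁴/(8D³N_a) = (70.3×10³)(0.64⁴)/(8·8.2³·9) = 0.2971 N/mm
δ = F/k = 2.06 / 0.2971 = 6.9337 mm

6.93 mm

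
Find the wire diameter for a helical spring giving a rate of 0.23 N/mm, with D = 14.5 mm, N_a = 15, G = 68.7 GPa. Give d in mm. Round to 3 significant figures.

d = (8D³N_a·k / G)^(1/4) = (8·14.5³·15·0.23 / (68.7×10³))^0.25
  = (1.2248)^0.25 = 1.0520 mm

1.05 mm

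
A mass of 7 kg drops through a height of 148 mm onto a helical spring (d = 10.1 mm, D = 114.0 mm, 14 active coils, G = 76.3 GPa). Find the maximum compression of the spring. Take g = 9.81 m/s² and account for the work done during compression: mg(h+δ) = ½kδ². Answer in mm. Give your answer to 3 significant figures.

k = Gd⁴/(8D³N_a) = (76.3×10³)(10.1⁴)/(8·114.0³·14) = 4.785 N/mm
W = mg = 7 × 9.81 = 68.67 N
½kδ² − Wδ − Wh = 0 → δ = (W + √(W² + 2kWh))/k
δ = (68.67 + √(4715.6 + 97260.4))/4.785 = (68.67 + 319.34)/4.785 = 81.089 mm

81.1 mm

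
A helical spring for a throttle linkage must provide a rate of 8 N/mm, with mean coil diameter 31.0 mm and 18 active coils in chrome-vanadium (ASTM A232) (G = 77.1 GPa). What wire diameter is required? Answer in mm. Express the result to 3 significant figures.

4.59 mm

d = (8D³N_a·k / G)^(1/4) = (8·31.0³·18·8 / (77.1×10³))^0.25
  = (445.13)^0.25 = 4.5933 mm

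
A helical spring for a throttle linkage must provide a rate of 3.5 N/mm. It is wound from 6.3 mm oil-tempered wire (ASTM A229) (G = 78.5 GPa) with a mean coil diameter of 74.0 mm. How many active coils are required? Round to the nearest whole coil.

N_a = Gd⁴/(8D³k) = (78.5×10³ × 6.3⁴)/(8 × 74.0³ × 3.5)
    = 1.23661e+08 / 1.13463e+07 = 10.9 → 11 coils

11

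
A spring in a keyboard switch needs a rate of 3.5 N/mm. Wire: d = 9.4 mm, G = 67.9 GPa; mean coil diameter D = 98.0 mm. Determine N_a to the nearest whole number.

N_a = Gd⁴/(8D³k) = (67.9×10³ × 9.4⁴)/(8 × 98.0³ × 3.5)
    = 5.30129e+08 / 2.63534e+07 = 20.12 → 20 coils

20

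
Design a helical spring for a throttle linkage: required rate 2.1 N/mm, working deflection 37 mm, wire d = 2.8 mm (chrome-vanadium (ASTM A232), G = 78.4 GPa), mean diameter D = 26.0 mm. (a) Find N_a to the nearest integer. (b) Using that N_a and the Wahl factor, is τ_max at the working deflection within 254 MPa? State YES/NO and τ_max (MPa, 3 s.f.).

(a) 16 coils; (b) NO, τ_max = 277 MPa

N_a = Gd⁴/(8D³k) = (78.4×10³)(2.8⁴)/(8·26.0³·2.1) = 16.32 → N_a = 16
Actual rate k = Gd⁴/(8D³·16) = 2.142 N/mm
Working load F = kδ = 2.142·37 = 79.254 N
C = 26.0/2.8 = 9.2857; K_W = (4C−1)/(4C−4)+0.615/C = 1.1567
τ_max = K_W·8FD/(πd³) = 1.1567·239.03 = 276.5 MPa
τ_max > 254 MPa → exceeds allowable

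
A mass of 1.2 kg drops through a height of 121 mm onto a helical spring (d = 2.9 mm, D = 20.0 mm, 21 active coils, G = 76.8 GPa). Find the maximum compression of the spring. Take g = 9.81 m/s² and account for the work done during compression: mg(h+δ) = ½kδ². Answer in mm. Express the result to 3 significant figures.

k = Gd⁴/(8D³N_a) = (76.8×10³)(2.9⁴)/(8·20.0³·21) = 4.0416 N/mm
W = mg = 1.2 × 9.81 = 11.772 N
½kδ² − Wδ − Wh = 0 → δ = (W + √(W² + 2kWh))/k
δ = (11.772 + √(138.58 + 11513.8))/4.0416 = (11.772 + 107.95)/4.0416 = 29.621 mm

29.6 mm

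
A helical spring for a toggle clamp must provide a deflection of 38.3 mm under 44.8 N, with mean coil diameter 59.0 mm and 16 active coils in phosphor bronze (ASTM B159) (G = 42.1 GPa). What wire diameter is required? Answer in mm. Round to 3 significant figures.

Required rate k = F/δ = 44.8/38.3 = 1.1697 N/mm
d = (8D³N_a·k / G)^(1/4) = (8·59.0³·16·1.1697 / (42.1×10³))^0.25
  = (730.4)^0.25 = 5.1987 mm

5.20 mm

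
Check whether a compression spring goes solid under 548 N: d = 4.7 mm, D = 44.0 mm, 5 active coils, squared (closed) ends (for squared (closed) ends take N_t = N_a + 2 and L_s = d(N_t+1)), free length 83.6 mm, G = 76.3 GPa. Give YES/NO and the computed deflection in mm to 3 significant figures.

k = Gd⁴/(8D³N_a) = (76.3×10³)(4.7⁴)/(8·44.0³·5) = 10.927 N/mm
N_t = 7; L_s = 4.7·8 = 37.6 mm; δ_solid = L₀ − L_s = 83.6 − 37.6 = 46 mm
δ = F/k = 548/10.927 = 50.151 mm
δ ≥ δ_solid → spring goes solid

YES, δ = 50.2 mm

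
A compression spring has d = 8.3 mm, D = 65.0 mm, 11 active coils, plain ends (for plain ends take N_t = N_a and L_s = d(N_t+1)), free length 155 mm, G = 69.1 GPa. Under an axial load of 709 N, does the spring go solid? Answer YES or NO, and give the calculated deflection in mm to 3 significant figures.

k = Gd⁴/(8D³N_a) = (69.1×10³)(8.3⁴)/(8·65.0³·11) = 13.57 N/mm
N_t = 11; L_s = 8.3·12 = 99.6 mm; δ_solid = L₀ − L_s = 155 − 99.6 = 55.4 mm
δ = F/k = 709/13.57 = 52.249 mm
δ < δ_solid → spring does not go solid

NO, δ = 52.2 mm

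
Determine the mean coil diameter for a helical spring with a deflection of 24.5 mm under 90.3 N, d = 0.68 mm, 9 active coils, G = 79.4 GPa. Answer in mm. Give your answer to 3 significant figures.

Required rate k = F/δ = 90.3/24.5 = 3.6857 N/mm
D = (Gd⁴/(8N_a·k))^(1/3) = (79.4×10³·0.68⁴/(8·9·3.6857))^(1/3)
  = (63.9738)^(1/3) = 3.9995 mm

4.00 mm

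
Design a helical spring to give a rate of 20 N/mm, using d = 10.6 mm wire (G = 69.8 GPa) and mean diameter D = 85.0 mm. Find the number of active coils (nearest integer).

N_a = Gd⁴/(8D³k) = (69.8×10³ × 10.6⁴)/(8 × 85.0³ × 20)
    = 8.81209e+08 / 9.826e+07 = 8.968 → 9 coils

9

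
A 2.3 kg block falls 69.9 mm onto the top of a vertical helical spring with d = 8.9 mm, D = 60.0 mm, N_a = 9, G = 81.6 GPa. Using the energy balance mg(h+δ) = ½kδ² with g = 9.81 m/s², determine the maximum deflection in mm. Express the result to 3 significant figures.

k = Gd⁴/(8D³N_a) = (81.6×10³)(8.9⁴)/(8·60.0³·9) = 32.92 N/mm
W = mg = 2.3 × 9.81 = 22.563 N
½kδ² − Wδ − Wh = 0 → δ = (W + √(W² + 2kWh))/k
δ = (22.563 + √(509.09 + 103841))/32.92 = (22.563 + 323.03)/32.92 = 10.498 mm

10.5 mm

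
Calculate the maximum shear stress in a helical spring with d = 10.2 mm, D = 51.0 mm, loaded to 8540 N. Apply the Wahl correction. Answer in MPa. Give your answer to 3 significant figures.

Spring index C = D/d = 51.0/10.2 = 5.0000
K_W = (4C−1)/(4C−4) + 0.615/C = 19.000/16.000 + 0.1230 = 1.3105
τ₀ = 8FD/(πd³) = 8·8540·51.0/(π·10.2³) = 3.48432e+06/3333.9 = 1045.1 MPa
τ_max = K·τ₀ = 1.3105 × 1045.1 = 1369.6 MPa

1370 MPa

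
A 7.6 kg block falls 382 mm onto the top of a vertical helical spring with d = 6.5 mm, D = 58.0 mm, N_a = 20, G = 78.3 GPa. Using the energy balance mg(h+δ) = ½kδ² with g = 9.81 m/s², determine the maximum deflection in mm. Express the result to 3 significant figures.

131 mm

k = Gd⁴/(8D³N_a) = (78.3×10³)(6.5⁴)/(8·58.0³·20) = 4.4772 N/mm
W = mg = 7.6 × 9.81 = 74.556 N
½kδ² − Wδ − Wh = 0 → δ = (W + √(W² + 2kWh))/k
δ = (74.556 + √(5558.6 + 255028))/4.4772 = (74.556 + 510.48)/4.4772 = 130.67 mm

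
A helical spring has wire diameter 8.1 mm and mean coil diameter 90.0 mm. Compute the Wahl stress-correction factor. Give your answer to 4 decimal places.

C = D/d = 90.0/8.1 = 11.1111
K_W = (4C−1)/(4C−4) + 0.615/C = 43.444/40.444 + 0.0554 = 1.1295

1.1295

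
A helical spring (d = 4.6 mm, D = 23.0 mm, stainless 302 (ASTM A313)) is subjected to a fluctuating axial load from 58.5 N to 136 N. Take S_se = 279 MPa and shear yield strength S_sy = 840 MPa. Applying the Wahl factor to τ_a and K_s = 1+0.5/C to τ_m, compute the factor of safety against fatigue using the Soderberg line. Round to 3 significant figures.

C = D/d = 23.0/4.6 = 5.0000; K_W = (4C−1)/(4C−4)+0.615/C = 1.3105; K_s = 1+0.5/C = 1.1000
F_a = (F_max−F_min)/2 = 38.75 N; F_m = (F_max+F_min)/2 = 97.25 N
τ_a = K_W·8F_aD/(πd³) = 1.3105 × 23.317 = 30.556 MPa
τ_m = K_s·8F_mD/(πd³) = 1.1000 × 58.517 = 64.369 MPa
Soderberg: 1/n_f = τ_a/S_se + τ_m/S_sy = 30.556/279 + 64.369/840 = 0.10952 + 0.07663 = 0.18615
n_f = 1/0.18615 = 5.372

5.37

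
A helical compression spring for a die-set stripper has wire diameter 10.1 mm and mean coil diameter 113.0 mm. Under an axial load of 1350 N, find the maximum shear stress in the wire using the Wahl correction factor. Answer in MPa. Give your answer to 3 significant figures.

Spring index C = D/d = 113.0/10.1 = 11.1881
K_W = (4C−1)/(4C−4) + 0.615/C = 43.752/40.752 + 0.0550 = 1.1286
τ₀ = 8FD/(πd³) = 8·1350·113.0/(π·10.1³) = 1.2204e+06/3236.8 = 377.04 MPa
τ_max = K·τ₀ = 1.1286 × 377.04 = 425.52 MPa

426 MPa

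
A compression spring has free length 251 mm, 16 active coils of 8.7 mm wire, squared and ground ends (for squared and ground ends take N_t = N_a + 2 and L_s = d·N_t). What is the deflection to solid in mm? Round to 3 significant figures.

N_t = 18; L_s = 8.7·18 = 156.6 mm
δ_solid = L₀ − L_s = 251 − 156.6 = 94.4 mm

94.4 mm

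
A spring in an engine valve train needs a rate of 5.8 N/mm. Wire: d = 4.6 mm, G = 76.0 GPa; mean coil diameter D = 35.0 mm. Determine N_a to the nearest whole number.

17

N_a = Gd⁴/(8D³k) = (76.0×10³ × 4.6⁴)/(8 × 35.0³ × 5.8)
    = 3.40287e+07 / 1.9894e+06 = 17.1 → 17 coils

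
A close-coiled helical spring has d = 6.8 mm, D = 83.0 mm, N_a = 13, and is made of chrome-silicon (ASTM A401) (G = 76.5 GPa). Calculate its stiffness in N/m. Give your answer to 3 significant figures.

2750 N/m

k = Gd⁴/(8D³N_a) = (76.5×10³ × 6.8⁴) / (8 × 83.0³ × 13)
  = 1.63568e+08 / 5.94658e+07 = 2.7506 N/mm = 2750.6 N/m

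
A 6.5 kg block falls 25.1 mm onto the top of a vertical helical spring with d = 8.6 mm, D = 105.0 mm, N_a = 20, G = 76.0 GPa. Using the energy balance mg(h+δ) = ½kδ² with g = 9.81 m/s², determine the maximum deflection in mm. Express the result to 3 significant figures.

75.7 mm

k = Gd⁴/(8D³N_a) = (76.0×10³)(8.6⁴)/(8·105.0³·20) = 2.2445 N/mm
W = mg = 6.5 × 9.81 = 63.765 N
½kδ² − Wδ − Wh = 0 → δ = (W + √(W² + 2kWh))/k
δ = (63.765 + √(4066 + 7184.65))/2.2445 = (63.765 + 106.07)/2.2445 = 75.667 mm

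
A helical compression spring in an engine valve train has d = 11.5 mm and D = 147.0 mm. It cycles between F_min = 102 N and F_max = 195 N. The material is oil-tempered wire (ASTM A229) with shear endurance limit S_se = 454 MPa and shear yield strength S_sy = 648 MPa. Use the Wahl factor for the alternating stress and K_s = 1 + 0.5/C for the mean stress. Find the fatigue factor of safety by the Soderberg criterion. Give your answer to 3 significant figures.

11.5

C = D/d = 147.0/11.5 = 12.7826; K_W = (4C−1)/(4C−4)+0.615/C = 1.1118; K_s = 1+0.5/C = 1.0391
F_a = (F_max−F_min)/2 = 46.5 N; F_m = (F_max+F_min)/2 = 148.5 N
τ_a = K_W·8F_aD/(πd³) = 1.1118 × 11.445 = 12.724 MPa
τ_m = K_s·8F_mD/(πd³) = 1.0391 × 36.55 = 37.98 MPa
Soderberg: 1/n_f = τ_a/S_se + τ_m/S_sy = 12.724/454 + 37.98/648 = 0.02803 + 0.05861 = 0.086638
n_f = 1/0.086638 = 11.54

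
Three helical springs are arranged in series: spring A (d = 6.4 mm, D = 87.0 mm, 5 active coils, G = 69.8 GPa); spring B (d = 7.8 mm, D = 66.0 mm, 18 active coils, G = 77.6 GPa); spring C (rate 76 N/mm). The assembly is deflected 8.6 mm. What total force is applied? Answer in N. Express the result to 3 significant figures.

22.5 N

k_A = Gd⁴/(8D³N_a) = (69.8×10³)(6.4⁴)/(8·87.0³·5) = 4.4459 N/mm
k_B = Gd⁴/(8D³N_a) = (77.6×10³)(7.8⁴)/(8·66.0³·18) = 6.9382 N/mm
Series: 1/k_eq = 1/4.4459 + 1/6.9382 + 1/76 = 0.38222; k_eq = 2.6163 N/mm
F = k_eq·δ = 2.6163·8.6 = 22.5 N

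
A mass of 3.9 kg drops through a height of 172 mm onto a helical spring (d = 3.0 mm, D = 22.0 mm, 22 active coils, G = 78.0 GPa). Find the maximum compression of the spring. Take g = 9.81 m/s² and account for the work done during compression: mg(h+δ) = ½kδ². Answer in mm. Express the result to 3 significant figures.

74.9 mm

k = Gd⁴/(8D³N_a) = (78.0×10³)(3.0⁴)/(8·22.0³·22) = 3.3713 N/mm
W = mg = 3.9 × 9.81 = 38.259 N
½kδ² − Wδ − Wh = 0 → δ = (W + √(W² + 2kWh))/k
δ = (38.259 + √(1463.8 + 44370.2))/3.3713 = (38.259 + 214.09)/3.3713 = 74.851 mm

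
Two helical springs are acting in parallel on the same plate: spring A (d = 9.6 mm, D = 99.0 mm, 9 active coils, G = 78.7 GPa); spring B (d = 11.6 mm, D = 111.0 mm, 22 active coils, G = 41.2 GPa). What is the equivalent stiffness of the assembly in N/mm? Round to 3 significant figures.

12.7 N/mm

k_A = Gd⁴/(8D³N_a) = (78.7×10³)(9.6⁴)/(8·99.0³·9) = 9.568 N/mm
k_B = Gd⁴/(8D³N_a) = (41.2×10³)(11.6⁴)/(8·111.0³·22) = 3.0992 N/mm
Parallel: k_eq = 9.568 + 3.0992 = 12.667 N/mm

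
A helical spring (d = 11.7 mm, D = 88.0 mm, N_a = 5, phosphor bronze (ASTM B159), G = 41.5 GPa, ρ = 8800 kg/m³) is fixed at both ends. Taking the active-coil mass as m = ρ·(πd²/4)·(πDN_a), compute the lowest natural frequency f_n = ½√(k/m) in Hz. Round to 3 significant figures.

73.8 Hz

k = Gd⁴/(8D³N_a) = (41.5×10³)(11.7⁴)/(8·88.0³·5) = 28.529 N/mm = 28529 N/m
Wire length L = πDN_a = π·88.0·5 = 1382.3 mm
m = ρ·(πd²/4)·L = 8800 × 107.51×10⁻⁶ m² × 1.3823 m = 1.3078 kg
f_n = ½√(k/m) = 0.5·√(28529/1.3078) = 0.5·√(21814) = 73.848 Hz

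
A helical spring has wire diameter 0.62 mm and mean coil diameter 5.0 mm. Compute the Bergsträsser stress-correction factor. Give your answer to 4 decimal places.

1.1709

C = D/d = 5.0/0.62 = 8.0645
K_B = (4C+2)/(4C−3) = 34.258/29.258 = 1.1709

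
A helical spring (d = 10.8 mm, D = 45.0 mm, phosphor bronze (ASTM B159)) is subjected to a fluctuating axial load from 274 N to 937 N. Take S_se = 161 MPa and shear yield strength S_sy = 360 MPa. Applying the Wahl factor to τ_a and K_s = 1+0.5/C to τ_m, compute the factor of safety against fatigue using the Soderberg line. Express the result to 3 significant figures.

C = D/d = 45.0/10.8 = 4.1667; K_W = (4C−1)/(4C−4)+0.615/C = 1.3844; K_s = 1+0.5/C = 1.1200
F_a = (F_max−F_min)/2 = 331.5 N; F_m = (F_max+F_min)/2 = 605.5 N
τ_a = K_W·8F_aD/(πd³) = 1.3844 × 30.155 = 41.748 MPa
τ_m = K_s·8F_mD/(πd³) = 1.1200 × 55.08 = 61.69 MPa
Soderberg: 1/n_f = τ_a/S_se + τ_m/S_sy = 41.748/161 + 61.69/360 = 0.25931 + 0.17136 = 0.43067
n_f = 1/0.43067 = 2.322

2.32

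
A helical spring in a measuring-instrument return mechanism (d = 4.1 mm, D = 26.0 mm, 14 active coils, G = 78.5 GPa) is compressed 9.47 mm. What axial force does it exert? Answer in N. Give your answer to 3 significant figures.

107 N

k = Gd⁴/(8D³N_a) = (78.5×10³)(4.1⁴)/(8·26.0³·14) = 11.269 N/mm
F = k·δ = 11.269 × 9.47 = 106.71 N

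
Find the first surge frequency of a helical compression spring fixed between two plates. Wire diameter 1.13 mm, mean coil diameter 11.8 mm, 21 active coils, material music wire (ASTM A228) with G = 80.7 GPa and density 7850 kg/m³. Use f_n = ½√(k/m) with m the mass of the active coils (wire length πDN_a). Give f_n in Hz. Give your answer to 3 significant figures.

139 Hz

k = Gd⁴/(8D³N_a) = (80.7×10³)(1.13⁴)/(8·11.8³·21) = 0.47669 N/mm = 476.69 N/m
Wire length L = πDN_a = π·11.8·21 = 778.49 mm
m = ρ·(πd²/4)·L = 7850 × 1.0029×10⁻⁶ m² × 0.77849 m = 0.0061287 kg
f_n = ½√(k/m) = 0.5·√(476.69/0.0061287) = 0.5·√(77779) = 139.44 Hz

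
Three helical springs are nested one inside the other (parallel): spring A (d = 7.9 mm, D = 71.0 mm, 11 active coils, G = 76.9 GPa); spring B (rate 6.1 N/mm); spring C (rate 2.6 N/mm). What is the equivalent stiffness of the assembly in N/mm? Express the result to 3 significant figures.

18.2 N/mm

k_A = Gd⁴/(8D³N_a) = (76.9×10³)(7.9⁴)/(8·71.0³·11) = 9.5099 N/mm
Parallel: k_eq = 9.5099 + 6.1 + 2.6 = 18.21 N/mm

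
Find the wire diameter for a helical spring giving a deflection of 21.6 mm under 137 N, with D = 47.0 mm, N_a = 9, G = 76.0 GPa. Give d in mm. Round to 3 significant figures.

Required rate k = F/δ = 137/21.6 = 6.3426 N/mm
d = (8D³N_a·k / G)^(1/4) = (8·47.0³·9·6.3426 / (76.0×10³))^0.25
  = (623.85)^0.25 = 4.9977 mm

5.00 mm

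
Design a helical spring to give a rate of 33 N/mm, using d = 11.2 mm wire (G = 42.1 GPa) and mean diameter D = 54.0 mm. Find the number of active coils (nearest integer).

N_a = Gd⁴/(8D³k) = (42.1×10³ × 11.2⁴)/(8 × 54.0³ × 33)
    = 6.62452e+08 / 4.15705e+07 = 15.94 → 16 coils

16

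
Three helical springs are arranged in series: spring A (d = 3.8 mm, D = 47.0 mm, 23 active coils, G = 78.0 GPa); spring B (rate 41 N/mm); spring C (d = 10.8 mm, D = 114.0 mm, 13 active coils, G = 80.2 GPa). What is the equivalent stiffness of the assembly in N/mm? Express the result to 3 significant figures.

k_A = Gd⁴/(8D³N_a) = (78.0×10³)(3.8⁴)/(8·47.0³·23) = 0.85137 N/mm
k_C = Gd⁴/(8D³N_a) = (80.2×10³)(10.8⁴)/(8·114.0³·13) = 7.0814 N/mm
Series: 1/k_eq = 1/0.85137 + 1/41 + 1/7.0814 = 1.3402; k_eq = 0.74617 N/mm

0.746 N/mm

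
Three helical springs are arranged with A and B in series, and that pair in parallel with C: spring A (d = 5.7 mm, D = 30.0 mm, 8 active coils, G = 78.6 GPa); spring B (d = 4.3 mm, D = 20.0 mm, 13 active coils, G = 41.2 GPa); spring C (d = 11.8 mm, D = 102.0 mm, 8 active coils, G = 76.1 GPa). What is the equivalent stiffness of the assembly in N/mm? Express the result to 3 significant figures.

k_A = Gd⁴/(8D³N_a) = (78.6×10³)(5.7⁴)/(8·30.0³·8) = 48.015 N/mm
k_B = Gd⁴/(8D³N_a) = (41.2×10³)(4.3⁴)/(8·20.0³·13) = 16.93 N/mm
k_C = Gd⁴/(8D³N_a) = (76.1×10³)(11.8⁴)/(8·102.0³·8) = 21.724 N/mm
Springs A,B series: k_AB = 1/(1/48.015+1/16.93) = 12.516 N/mm; parallel with C: k_eq = 12.516+21.724 = 34.24 N/mm

34.2 N/mm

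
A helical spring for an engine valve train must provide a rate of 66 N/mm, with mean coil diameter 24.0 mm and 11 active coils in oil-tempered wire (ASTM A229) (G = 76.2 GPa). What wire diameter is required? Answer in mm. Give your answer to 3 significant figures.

d = (8D³N_a·k / G)^(1/4) = (8·24.0³·11·66 / (76.2×10³))^0.25
  = (1053.7)^0.25 = 5.6974 mm

5.70 mm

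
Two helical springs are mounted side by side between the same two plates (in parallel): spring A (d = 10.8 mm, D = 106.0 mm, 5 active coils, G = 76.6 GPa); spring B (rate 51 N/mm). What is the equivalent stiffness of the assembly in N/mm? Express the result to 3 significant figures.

72.9 N/mm

k_A = Gd⁴/(8D³N_a) = (76.6×10³)(10.8⁴)/(8·106.0³·5) = 21.875 N/mm
Parallel: k_eq = 21.875 + 51 = 72.875 N/mm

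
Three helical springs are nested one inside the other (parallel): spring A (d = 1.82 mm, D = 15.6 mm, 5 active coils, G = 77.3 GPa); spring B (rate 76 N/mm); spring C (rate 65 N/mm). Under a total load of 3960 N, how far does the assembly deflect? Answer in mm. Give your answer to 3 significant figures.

k_A = Gd⁴/(8D³N_a) = (77.3×10³)(1.82⁴)/(8·15.6³·5) = 5.5851 N/mm
Parallel: k_eq = 5.5851 + 76 + 65 = 146.59 N/mm
δ = F/k_eq = 3960/146.59 = 27.015 mm

27.0 mm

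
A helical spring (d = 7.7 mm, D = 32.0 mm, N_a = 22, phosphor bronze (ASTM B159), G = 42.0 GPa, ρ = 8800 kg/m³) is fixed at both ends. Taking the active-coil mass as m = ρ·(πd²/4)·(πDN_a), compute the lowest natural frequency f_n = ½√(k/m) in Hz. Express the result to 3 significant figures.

84.0 Hz

k = Gd⁴/(8D³N_a) = (42.0×10³)(7.7⁴)/(8·32.0³·22) = 25.601 N/mm = 25601 N/m
Wire length L = πDN_a = π·32.0·22 = 2211.7 mm
m = ρ·(πd²/4)·L = 8800 × 46.566×10⁻⁶ m² × 2.2117 m = 0.90631 kg
f_n = ½√(k/m) = 0.5·√(25601/0.90631) = 0.5·√(28247) = 84.034 Hz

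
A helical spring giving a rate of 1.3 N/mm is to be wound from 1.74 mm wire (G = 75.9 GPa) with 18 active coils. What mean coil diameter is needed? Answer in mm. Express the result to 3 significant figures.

D = (Gd⁴/(8N_a·k))^(1/3) = (75.9×10³·1.74⁴/(8·18·1.3))^(1/3)
  = (3716.49)^(1/3) = 15.4897 mm

15.5 mm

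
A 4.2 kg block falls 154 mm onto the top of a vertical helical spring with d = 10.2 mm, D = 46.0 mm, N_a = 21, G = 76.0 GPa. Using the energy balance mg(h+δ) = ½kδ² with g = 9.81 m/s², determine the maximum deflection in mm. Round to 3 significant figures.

16.7 mm

k = Gd⁴/(8D³N_a) = (76.0×10³)(10.2⁴)/(8·46.0³·21) = 50.307 N/mm
W = mg = 4.2 × 9.81 = 41.202 N
½kδ² − Wδ − Wh = 0 → δ = (W + √(W² + 2kWh))/k
δ = (41.202 + √(1697.6 + 638411))/50.307 = (41.202 + 800.07)/50.307 = 16.723 mm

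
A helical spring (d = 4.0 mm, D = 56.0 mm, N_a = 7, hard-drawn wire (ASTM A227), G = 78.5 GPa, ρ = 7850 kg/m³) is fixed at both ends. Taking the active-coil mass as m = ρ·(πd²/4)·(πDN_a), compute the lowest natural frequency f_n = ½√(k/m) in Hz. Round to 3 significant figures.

64.8 Hz

k = Gd⁴/(8D³N_a) = (78.5×10³)(4.0⁴)/(8·56.0³·7) = 2.0434 N/mm = 2043.4 N/m
Wire length L = πDN_a = π·56.0·7 = 1231.5 mm
m = ρ·(πd²/4)·L = 7850 × 12.566×10⁻⁶ m² × 1.2315 m = 0.12148 kg
f_n = ½√(k/m) = 0.5·√(2043.4/0.12148) = 0.5·√(16821) = 64.847 Hz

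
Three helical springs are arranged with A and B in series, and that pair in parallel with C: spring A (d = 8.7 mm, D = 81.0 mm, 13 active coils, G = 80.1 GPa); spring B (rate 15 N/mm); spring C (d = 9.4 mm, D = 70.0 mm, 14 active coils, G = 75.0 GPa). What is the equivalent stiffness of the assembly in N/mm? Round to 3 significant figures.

20.6 N/mm

k_A = Gd⁴/(8D³N_a) = (80.1×10³)(8.7⁴)/(8·81.0³·13) = 8.3027 N/mm
k_C = Gd⁴/(8D³N_a) = (75.0×10³)(9.4⁴)/(8·70.0³·14) = 15.243 N/mm
Springs A,B series: k_AB = 1/(1/8.3027+1/15) = 5.3445 N/mm; parallel with C: k_eq = 5.3445+15.243 = 20.587 N/mm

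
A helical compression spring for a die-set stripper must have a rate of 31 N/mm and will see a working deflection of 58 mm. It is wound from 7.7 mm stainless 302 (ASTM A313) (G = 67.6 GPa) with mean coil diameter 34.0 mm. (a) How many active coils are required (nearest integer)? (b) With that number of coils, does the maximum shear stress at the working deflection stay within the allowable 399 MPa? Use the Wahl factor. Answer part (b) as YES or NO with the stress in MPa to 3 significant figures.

(a) 24 coils; (b) NO, τ_max = 471 MPa

N_a = Gd⁴/(8D³k) = (67.6×10³)(7.7⁴)/(8·34.0³·31) = 24.38 → N_a = 24
Actual rate k = Gd⁴/(8D³·24) = 31.49 N/mm
Working load F = kδ = 31.49·58 = 1826.4 N
C = 34.0/7.7 = 4.4156; K_W = (4C−1)/(4C−4)+0.615/C = 1.3589
τ_max = K_W·8FD/(πd³) = 1.3589·346.37 = 470.68 MPa
τ_max > 399 MPa → exceeds allowable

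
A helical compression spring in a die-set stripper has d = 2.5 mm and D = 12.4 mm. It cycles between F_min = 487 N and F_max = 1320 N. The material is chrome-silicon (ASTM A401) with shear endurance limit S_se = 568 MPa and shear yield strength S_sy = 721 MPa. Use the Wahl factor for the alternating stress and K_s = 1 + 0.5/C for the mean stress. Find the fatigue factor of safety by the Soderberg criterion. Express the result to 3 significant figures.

C = D/d = 12.4/2.5 = 4.9600; K_W = (4C−1)/(4C−4)+0.615/C = 1.3134; K_s = 1+0.5/C = 1.1008
F_a = (F_max−F_min)/2 = 416.5 N; F_m = (F_max+F_min)/2 = 903.5 N
τ_a = K_W·8F_aD/(πd³) = 1.3134 × 841.7 = 1105.5 MPa
τ_m = K_s·8F_mD/(πd³) = 1.1008 × 1825.9 = 2009.9 MPa
Soderberg: 1/n_f = τ_a/S_se + τ_m/S_sy = 1105.5/568 + 2009.9/721 = 1.94626 + 2.78770 = 4.734
n_f = 1/4.734 = 0.2112

0.211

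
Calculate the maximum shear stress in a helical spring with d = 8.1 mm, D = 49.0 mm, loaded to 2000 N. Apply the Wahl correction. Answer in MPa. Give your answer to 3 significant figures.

587 MPa

Spring index C = D/d = 49.0/8.1 = 6.0494
K_W = (4C−1)/(4C−4) + 0.615/C = 23.198/20.198 + 0.1017 = 1.2502
τ₀ = 8FD/(πd³) = 8·2000·49.0/(π·8.1³) = 784000/1669.6 = 469.58 MPa
τ_max = K·τ₀ = 1.2502 × 469.58 = 587.07 MPa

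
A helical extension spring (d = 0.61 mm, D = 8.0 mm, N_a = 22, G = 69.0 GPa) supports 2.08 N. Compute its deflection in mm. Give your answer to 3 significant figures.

19.6 mm

k = Gd⁴/(8D³N_a) = (69.0×10³)(0.61⁴)/(8·8.0³·22) = 0.10602 N/mm
δ = F/k = 2.08 / 0.10602 = 19.619 mm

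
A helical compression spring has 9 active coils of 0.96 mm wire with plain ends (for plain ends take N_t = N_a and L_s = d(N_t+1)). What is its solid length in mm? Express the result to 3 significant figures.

plain ends: N_t = N_a = 9
L_s = d·(N_t+1) = 0.96 × 10 = 9.6 mm

9.60 mm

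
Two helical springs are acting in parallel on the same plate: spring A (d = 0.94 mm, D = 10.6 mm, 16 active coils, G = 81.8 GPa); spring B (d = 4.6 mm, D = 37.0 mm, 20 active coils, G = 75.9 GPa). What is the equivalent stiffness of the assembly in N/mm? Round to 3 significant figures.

k_A = Gd⁴/(8D³N_a) = (81.8×10³)(0.94⁴)/(8·10.6³·16) = 0.41893 N/mm
k_B = Gd⁴/(8D³N_a) = (75.9×10³)(4.6⁴)/(8·37.0³·20) = 4.1932 N/mm
Parallel: k_eq = 0.41893 + 4.1932 = 4.6121 N/mm

4.61 N/mm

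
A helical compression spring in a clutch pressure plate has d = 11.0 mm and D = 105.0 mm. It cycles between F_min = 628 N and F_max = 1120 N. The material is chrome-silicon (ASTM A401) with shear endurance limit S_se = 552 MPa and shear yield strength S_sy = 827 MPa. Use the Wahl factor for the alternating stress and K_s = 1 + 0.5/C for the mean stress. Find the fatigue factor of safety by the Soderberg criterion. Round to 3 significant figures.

3.06

C = D/d = 105.0/11.0 = 9.5455; K_W = (4C−1)/(4C−4)+0.615/C = 1.1522; K_s = 1+0.5/C = 1.0524
F_a = (F_max−F_min)/2 = 246 N; F_m = (F_max+F_min)/2 = 874 N
τ_a = K_W·8F_aD/(πd³) = 1.1522 × 49.418 = 56.939 MPa
τ_m = K_s·8F_mD/(πd³) = 1.0524 × 175.58 = 184.77 MPa
Soderberg: 1/n_f = τ_a/S_se + τ_m/S_sy = 56.939/552 + 184.77/827 = 0.10315 + 0.22342 = 0.32658
n_f = 1/0.32658 = 3.062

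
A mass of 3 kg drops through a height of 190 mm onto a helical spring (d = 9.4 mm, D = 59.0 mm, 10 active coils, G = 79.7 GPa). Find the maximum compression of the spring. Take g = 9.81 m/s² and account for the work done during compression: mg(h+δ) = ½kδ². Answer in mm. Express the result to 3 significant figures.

18.0 mm

k = Gd⁴/(8D³N_a) = (79.7×10³)(9.4⁴)/(8·59.0³·10) = 37.872 N/mm
W = mg = 3 × 9.81 = 29.43 N
½kδ² − Wδ − Wh = 0 → δ = (W + √(W² + 2kWh))/k
δ = (29.43 + √(866.12 + 423543))/37.872 = (29.43 + 651.47)/37.872 = 17.979 mm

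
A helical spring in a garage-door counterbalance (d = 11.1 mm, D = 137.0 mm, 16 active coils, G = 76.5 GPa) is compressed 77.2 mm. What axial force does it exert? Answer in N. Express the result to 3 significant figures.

k = Gd⁴/(8D³N_a) = (76.5×10³)(11.1⁴)/(8·137.0³·16) = 3.5284 N/mm
F = k·δ = 3.5284 × 77.2 = 272.39 N

272 N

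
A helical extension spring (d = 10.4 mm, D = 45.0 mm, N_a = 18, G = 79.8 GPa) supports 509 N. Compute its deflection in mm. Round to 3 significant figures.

k = Gd⁴/(8D³N_a) = (79.8×10³)(10.4⁴)/(8·45.0³·18) = 71.144 N/mm
δ = F/k = 509 / 71.144 = 7.1545 mm

7.15 mm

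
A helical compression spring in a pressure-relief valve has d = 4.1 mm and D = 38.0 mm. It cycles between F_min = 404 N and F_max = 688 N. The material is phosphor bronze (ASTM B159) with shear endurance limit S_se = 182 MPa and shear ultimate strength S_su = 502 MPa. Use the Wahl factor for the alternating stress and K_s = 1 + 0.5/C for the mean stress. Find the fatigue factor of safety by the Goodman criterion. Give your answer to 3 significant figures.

0.348

C = D/d = 38.0/4.1 = 9.2683; K_W = (4C−1)/(4C−4)+0.615/C = 1.1571; K_s = 1+0.5/C = 1.0539
F_a = (F_max−F_min)/2 = 142 N; F_m = (F_max+F_min)/2 = 546 N
τ_a = K_W·8F_aD/(πd³) = 1.1571 × 199.37 = 230.68 MPa
τ_m = K_s·8F_mD/(πd³) = 1.0539 × 766.59 = 807.95 MPa
Goodman: 1/n_f = τ_a/S_se + τ_m/S_su = 230.68/182 + 807.95/502 = 1.26749 + 1.60946 = 2.877
n_f = 1/2.877 = 0.3476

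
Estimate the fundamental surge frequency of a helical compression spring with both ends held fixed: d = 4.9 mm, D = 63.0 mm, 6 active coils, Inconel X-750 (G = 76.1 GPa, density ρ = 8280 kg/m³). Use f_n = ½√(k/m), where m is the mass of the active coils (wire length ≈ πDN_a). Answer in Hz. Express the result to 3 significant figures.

70.2 Hz

k = Gd⁴/(8D³N_a) = (76.1×10³)(4.9⁴)/(8·63.0³·6) = 3.6552 N/mm = 3655.2 N/m
Wire length L = πDN_a = π·63.0·6 = 1187.5 mm
m = ρ·(πd²/4)·L = 8280 × 18.857×10⁻⁶ m² × 1.1875 m = 0.18542 kg
f_n = ½√(k/m) = 0.5·√(3655.2/0.18542) = 0.5·√(19713) = 70.201 Hz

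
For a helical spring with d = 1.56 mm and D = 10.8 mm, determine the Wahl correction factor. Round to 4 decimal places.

C = D/d = 10.8/1.56 = 6.9231
K_W = (4C−1)/(4C−4) + 0.615/C = 26.692/23.692 + 0.0888 = 1.2155

1.2155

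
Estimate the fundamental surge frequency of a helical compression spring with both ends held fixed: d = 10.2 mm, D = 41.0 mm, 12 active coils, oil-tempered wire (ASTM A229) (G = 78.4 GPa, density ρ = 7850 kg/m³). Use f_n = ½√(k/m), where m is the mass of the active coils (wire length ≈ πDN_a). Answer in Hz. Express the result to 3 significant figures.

180 Hz

k = Gd⁴/(8D³N_a) = (78.4×10³)(10.2⁴)/(8·41.0³·12) = 128.26 N/mm = 1.2826e+05 N/m
Wire length L = πDN_a = π·41.0·12 = 1545.7 mm
m = ρ·(πd²/4)·L = 7850 × 81.713×10⁻⁶ m² × 1.5457 m = 0.99146 kg
f_n = ½√(k/m) = 0.5·√(1.2826e+05/0.99146) = 0.5·√(1.2937e+05) = 179.84 Hz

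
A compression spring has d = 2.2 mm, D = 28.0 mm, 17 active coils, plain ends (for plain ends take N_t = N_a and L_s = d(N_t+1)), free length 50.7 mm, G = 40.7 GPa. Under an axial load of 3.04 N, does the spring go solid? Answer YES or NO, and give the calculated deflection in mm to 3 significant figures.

k = Gd⁴/(8D³N_a) = (40.7×10³)(2.2⁴)/(8·28.0³·17) = 0.31935 N/mm
N_t = 17; L_s = 2.2·18 = 39.6 mm; δ_solid = L₀ − L_s = 50.7 − 39.6 = 11.1 mm
δ = F/k = 3.04/0.31935 = 9.5192 mm
δ < δ_solid → spring does not go solid

NO, δ = 9.52 mm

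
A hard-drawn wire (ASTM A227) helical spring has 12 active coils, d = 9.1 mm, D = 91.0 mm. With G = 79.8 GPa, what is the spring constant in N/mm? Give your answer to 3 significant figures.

k = Gd⁴/(8D³N_a) = (79.8×10³ × 9.1⁴) / (8 × 91.0³ × 12)
  = 5.47228e+08 / 7.23428e+07 = 7.5644 N/mm

7.56 N/mm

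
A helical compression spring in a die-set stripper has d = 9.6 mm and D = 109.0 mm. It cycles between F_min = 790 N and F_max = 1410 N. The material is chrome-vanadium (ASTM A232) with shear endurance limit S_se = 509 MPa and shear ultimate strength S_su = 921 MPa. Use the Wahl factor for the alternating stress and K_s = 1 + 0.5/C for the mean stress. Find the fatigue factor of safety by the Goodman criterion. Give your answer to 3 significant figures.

1.65

C = D/d = 109.0/9.6 = 11.3542; K_W = (4C−1)/(4C−4)+0.615/C = 1.1266; K_s = 1+0.5/C = 1.0440
F_a = (F_max−F_min)/2 = 310 N; F_m = (F_max+F_min)/2 = 1100 N
τ_a = K_W·8F_aD/(πd³) = 1.1266 × 97.256 = 109.57 MPa
τ_m = K_s·8F_mD/(πd³) = 1.0440 × 345.1 = 360.3 MPa
Goodman: 1/n_f = τ_a/S_se + τ_m/S_su = 109.57/509 + 360.3/921 = 0.21526 + 0.39120 = 0.60646
n_f = 1/0.60646 = 1.649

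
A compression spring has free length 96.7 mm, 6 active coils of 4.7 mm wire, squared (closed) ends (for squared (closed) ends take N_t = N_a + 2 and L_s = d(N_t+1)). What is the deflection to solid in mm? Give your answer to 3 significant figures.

N_t = 8; L_s = 4.7·9 = 42.3 mm
δ_solid = L₀ − L_s = 96.7 − 42.3 = 54.4 mm

54.4 mm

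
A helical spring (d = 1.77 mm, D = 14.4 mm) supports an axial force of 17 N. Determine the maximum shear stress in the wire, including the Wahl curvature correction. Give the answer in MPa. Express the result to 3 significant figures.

133 MPa

Spring index C = D/d = 14.4/1.77 = 8.1356
K_W = (4C−1)/(4C−4) + 0.615/C = 31.542/28.542 + 0.0756 = 1.1807
τ₀ = 8FD/(πd³) = 8·17·14.4/(π·1.77³) = 1958.4/17.421 = 112.42 MPa
τ_max = K·τ₀ = 1.1807 × 112.42 = 132.73 MPa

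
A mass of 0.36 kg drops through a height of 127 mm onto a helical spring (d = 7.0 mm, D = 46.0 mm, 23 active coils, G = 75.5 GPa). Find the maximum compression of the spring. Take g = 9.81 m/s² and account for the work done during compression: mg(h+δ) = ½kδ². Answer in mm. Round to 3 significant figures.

k = Gd⁴/(8D³N_a) = (75.5×10³)(7.0⁴)/(8·46.0³·23) = 10.122 N/mm
W = mg = 0.36 × 9.81 = 3.5316 N
½kδ² − Wδ − Wh = 0 → δ = (W + √(W² + 2kWh))/k
δ = (3.5316 + √(12.472 + 9079.31))/10.122 = (3.5316 + 95.351)/10.122 = 9.7695 mm

9.77 mm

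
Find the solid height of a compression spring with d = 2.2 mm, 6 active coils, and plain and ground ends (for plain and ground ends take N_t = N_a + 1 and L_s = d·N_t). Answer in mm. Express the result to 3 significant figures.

15.4 mm

plain and ground ends: N_t = N_a + 1 = 6 + 1 = 7
L_s = d·N_t = 2.2 × 7 = 15.4 mm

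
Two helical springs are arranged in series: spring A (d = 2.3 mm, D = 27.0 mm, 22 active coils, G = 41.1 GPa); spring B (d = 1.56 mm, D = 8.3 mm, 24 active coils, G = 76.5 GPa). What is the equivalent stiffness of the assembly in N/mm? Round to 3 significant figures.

k_A = Gd⁴/(8D³N_a) = (41.1×10³)(2.3⁴)/(8·27.0³·22) = 0.33201 N/mm
k_B = Gd⁴/(8D³N_a) = (76.5×10³)(1.56⁴)/(8·8.3³·24) = 4.1269 N/mm
Series: 1/k_eq = 1/0.33201 + 1/4.1269 = 3.2543; k_eq = 0.30729 N/mm

0.307 N/mm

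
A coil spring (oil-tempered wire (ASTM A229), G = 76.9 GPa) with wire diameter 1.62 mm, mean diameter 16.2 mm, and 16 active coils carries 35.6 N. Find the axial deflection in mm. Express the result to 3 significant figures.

36.6 mm

k = Gd⁴/(8D³N_a) = (76.9×10³)(1.62⁴)/(8·16.2³·16) = 0.97327 N/mm
δ = F/k = 35.6 / 0.97327 = 36.578 mm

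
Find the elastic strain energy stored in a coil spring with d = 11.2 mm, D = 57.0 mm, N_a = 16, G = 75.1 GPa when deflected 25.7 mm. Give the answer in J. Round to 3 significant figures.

k = Gd⁴/(8D³N_a) = (75.1×10³)(11.2⁴)/(8·57.0³·16) = 49.851 N/mm
U = ½kδ² = 0.5 × 49.851 × 25.7² = 16463 N·mm = 16.463 J

16.5 J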